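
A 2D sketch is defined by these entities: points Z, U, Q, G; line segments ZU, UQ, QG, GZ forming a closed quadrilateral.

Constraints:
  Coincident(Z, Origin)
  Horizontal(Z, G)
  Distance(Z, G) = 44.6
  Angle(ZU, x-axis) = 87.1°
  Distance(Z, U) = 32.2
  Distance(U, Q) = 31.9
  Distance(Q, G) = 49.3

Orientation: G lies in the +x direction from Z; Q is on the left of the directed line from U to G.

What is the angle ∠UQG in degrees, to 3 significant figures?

79.6°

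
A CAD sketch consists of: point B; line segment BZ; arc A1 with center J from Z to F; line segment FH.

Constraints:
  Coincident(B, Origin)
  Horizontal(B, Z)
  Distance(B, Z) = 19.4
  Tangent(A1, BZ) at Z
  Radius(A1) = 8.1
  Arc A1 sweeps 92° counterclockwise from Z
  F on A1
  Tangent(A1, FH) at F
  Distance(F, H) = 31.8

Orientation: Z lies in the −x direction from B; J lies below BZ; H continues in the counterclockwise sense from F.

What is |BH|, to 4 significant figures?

48.05

On A1, Z sits at bearing 90° from J; a 92° counterclockwise sweep puts F at bearing 182°, so F = J + 8.1·(cos 182°, sin 182°) = (-27.50, -8.383). Tangency of A1 to FH means the radius JF is perpendicular to FH, so FH runs along (−sin 182°, cos 182°); with |FH| = 31.8, H = (-26.39, -40.16). Then |BH| = |H − B| = 48.05.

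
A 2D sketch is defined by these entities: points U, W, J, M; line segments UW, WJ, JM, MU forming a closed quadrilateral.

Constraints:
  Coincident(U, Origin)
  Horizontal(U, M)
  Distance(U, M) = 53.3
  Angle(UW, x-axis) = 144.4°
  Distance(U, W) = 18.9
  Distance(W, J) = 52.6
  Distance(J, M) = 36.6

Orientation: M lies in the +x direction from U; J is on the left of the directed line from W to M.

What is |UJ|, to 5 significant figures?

45.375

U is at the origin; U and M share the same y with |UM| = 53.3 and M in +x, so M = (53.3, 0). UW runs at 144.4° with |UW| = 18.9, so W = (-15.368, 11.002). J is determined by |WJ| = 52.6 and |JM| = 36.6 together: it lies at the intersection of circle(W, 52.6) and circle(M, 36.6). With |WM| = 69.543, the foot of the radical line on WM is 45.033 from W and the perpendicular offset is √(52.6² − 45.033²) = 27.181. Taking the left-of-WM solution: J = (33.398, 30.716).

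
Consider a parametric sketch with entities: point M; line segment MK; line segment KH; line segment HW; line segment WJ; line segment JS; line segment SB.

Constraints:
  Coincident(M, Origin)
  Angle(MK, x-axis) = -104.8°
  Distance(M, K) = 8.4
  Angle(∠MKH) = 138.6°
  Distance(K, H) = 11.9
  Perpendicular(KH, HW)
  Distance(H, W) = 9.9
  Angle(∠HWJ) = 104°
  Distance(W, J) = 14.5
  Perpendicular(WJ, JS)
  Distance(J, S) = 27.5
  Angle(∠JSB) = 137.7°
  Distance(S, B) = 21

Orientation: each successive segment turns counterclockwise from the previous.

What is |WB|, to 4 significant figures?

43.03

M is at the origin; MK runs at -104.8° with length 8.4, so K = (-2.146, -8.121). ∠MKH = 138.6° gives KH at -63.40° from the x-axis; with |KH| = 11.9, H = (3.183, -18.76). KH is perpendicular to HW, so HW runs at 26.60°; with |HW| = 9.9, W = (12.03, -14.33). ∠HWJ = 104.0° gives WJ at 102.6° from the x-axis; with |WJ| = 14.5, J = (8.872, -0.1781). The perpendicularity gives JS at right angles to WJ, so JS runs at -167.4°; with |JS| = 27.5, S = (-17.97, -6.177). ∠JSB = 137.7° gives SB at -125.1° from the x-axis; with |SB| = 21.0, B = (-30.04, -23.36). Then |WB| = |B − W| = 43.03.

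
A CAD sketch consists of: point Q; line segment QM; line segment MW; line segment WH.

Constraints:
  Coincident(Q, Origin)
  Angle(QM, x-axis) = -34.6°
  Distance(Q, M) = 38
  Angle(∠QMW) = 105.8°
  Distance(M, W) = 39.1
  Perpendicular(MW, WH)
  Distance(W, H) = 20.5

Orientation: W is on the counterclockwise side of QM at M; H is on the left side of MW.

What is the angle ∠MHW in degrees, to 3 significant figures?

62.3°

∠QMW = 105.8°, so MW runs at -34.6° + (180° − 105.8°) = 39.6° from the x-axis; with |MW| = 39.1, W = M + 39.1·(cos 39.6°, sin 39.6°) = (61.4, 3.35). MW ⟂ WH; with |WH| = 20.5 on the left of MW, H = W + 20.5·(-0.637, 0.771) = (48.3, 19.1). Then cos ∠MHW = HM·HW / (|HM||HW|), giving 62.3°.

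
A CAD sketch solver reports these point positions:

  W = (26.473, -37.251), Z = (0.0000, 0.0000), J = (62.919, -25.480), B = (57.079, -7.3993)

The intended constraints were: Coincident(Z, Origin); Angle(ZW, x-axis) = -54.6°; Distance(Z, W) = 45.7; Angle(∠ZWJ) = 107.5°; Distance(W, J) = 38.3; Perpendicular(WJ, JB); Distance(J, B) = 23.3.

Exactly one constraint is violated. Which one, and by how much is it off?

Distance(J, B) = 23.3 — off by 4.30.

Z = (0.00, 0.00) ✓; ZW at -54.60° ✓; |ZW| = 45.70 ✓; ∠ZWJ = 107.5° ✓; |WJ| = 38.30 ✓; ∠(WJ, JB) = 90.00° ✓; |JB| = 19.00 ✗.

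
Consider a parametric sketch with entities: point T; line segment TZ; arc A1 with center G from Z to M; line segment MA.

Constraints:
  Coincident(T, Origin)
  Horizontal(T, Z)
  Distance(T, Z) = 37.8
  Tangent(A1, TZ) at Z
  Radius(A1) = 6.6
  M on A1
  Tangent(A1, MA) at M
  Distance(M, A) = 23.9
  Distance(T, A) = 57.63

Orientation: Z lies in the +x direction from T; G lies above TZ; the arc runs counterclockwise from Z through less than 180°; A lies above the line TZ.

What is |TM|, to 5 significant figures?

44.441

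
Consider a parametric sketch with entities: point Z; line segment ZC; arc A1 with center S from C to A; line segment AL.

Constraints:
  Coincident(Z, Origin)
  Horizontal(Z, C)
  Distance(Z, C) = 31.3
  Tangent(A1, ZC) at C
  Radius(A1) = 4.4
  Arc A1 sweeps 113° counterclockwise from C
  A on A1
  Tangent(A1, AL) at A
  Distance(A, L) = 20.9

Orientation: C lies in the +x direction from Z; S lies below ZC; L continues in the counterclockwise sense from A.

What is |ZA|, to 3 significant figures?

27.9

Z is at the origin; ZC is horizontal with |ZC| = 31.3 and C on the +x side, so C = (31.3, 0.00). A1 meets ZC tangentially, so SC is at right angles to ZC, so S = C + (0, -4.4) = (31.3, -4.40). On A1, C sits at bearing 90° from S; a 113° counterclockwise sweep puts A at bearing 203°, so A = S + 4.4·(cos 203°, sin 203°) = (27.2, -6.12). Then |ZA| = |A − Z| = 27.9.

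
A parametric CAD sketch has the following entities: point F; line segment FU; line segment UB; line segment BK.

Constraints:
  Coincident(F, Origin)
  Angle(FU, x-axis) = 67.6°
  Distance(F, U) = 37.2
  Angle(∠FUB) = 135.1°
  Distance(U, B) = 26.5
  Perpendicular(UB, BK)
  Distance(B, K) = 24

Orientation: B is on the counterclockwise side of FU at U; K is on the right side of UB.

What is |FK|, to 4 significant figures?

72.93

∠FUB = 135.1°, so UB runs at 67.6° + (180° − 135.1°) = 112.5° from the x-axis; with |UB| = 26.5, B = U + 26.5·(cos 112.5°, sin 112.5°) = (4.035, 58.88). UB is perpendicular to BK; with |BK| = 24.0 on the right of UB, K = B + 24.0·(0.9239, 0.3827) = (26.21, 68.06). Then |FK| = |K − F| = 72.93.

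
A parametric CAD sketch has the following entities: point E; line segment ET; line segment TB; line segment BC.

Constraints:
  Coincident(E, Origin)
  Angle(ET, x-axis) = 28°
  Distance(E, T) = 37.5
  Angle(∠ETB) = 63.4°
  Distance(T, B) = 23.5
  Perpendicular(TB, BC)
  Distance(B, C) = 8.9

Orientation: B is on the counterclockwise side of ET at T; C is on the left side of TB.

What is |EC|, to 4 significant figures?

25.53

∠ETB = 63.4°, so TB runs at 28.0° + (180° − 63.4°) = 144.6° from the x-axis; with |TB| = 23.5, B = T + 23.5·(cos 144.6°, sin 144.6°) = (13.96, 31.22). The perpendicularity gives BC at right angles to TB; with |BC| = 8.9 on the left of TB, C = B + 8.9·(-0.5793, -0.8151) = (8.799, 23.96). Then |EC| = |C − E| = 25.53.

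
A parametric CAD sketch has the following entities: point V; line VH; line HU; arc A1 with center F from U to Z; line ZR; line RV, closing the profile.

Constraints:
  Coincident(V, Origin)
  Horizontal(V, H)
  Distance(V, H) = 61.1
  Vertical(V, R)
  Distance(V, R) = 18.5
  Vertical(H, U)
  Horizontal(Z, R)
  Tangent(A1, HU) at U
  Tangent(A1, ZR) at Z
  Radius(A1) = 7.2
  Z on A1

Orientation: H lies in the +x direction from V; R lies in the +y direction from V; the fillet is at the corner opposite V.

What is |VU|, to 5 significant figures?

62.136

V is at the origin; VH is horizontal with |VH| = 61.1 and H on the +x side, so H = (61.100, 0.0000). V and R share the same x with |VR| = 18.5 and R on the +y side, so R = (0.0000, 18.500). The virtual corner opposite V is at (61.100, 18.500). A1 meets HU tangentially, so FU is at right angles to HU and the tangent condition forces FZ to be normal to ZR, with radius 7.2, so the center F sits 7.2 in from both sides at F = (53.900, 11.300). That places the tangent points at U = (61.100, 11.300) on HU and Z = (53.900, 18.500) on ZR. Then |VU| = |U − V| = 62.136.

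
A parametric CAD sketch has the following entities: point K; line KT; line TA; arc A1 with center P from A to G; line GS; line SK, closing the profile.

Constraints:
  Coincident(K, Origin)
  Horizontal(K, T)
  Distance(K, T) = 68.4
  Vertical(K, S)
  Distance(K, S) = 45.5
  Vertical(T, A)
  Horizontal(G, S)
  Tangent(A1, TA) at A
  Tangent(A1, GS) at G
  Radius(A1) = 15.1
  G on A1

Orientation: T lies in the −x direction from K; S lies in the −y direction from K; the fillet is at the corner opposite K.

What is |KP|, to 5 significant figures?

61.360

K is at the origin; K and T share the same y with |KT| = 68.4 and T on the −x side, so T = (-68.400, 0.0000). K and S share the same x with |KS| = 45.5 and S on the −y side, so S = (0.0000, -45.500). The virtual corner opposite K is at (-68.400, -45.500). The tangent condition forces PA to be normal to TA and since A1 is tangent to GS there, PG ⟂ GS, with radius 15.1, so the center P sits 15.1 in from both sides at P = (-53.300, -30.400). Then |KP| = |P − K| = 61.360.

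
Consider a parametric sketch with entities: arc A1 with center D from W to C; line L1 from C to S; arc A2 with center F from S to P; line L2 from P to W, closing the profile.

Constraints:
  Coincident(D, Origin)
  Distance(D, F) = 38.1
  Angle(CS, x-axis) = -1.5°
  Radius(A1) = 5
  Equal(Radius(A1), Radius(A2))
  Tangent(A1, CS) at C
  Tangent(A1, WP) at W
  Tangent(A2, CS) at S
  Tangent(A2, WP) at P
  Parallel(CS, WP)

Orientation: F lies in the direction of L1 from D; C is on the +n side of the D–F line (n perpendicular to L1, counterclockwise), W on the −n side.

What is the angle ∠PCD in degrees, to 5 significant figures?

75.293°

The slot axis is L1's direction at -1.5°, so u = (cos -1.5°, sin -1.5°) = (0.99966, -0.026177) and n = (−sin -1.5°, cos -1.5°) = (0.026177, 0.99966). D is at the origin and F lies 38.1 along u from D, so F = 38.1·u = (38.087, -0.99734). Tangency of A1 to both parallel lines with radius 5.0 puts C and W at D ± 5.0·n: C = (0.13088, 4.9983), W = (-0.13088, -4.9983). Equal radii place S and P the same way about F: S = F + 5.0·n = (38.218, 4.0009), P = F − 5.0·n = (37.956, -5.9956). Then cos ∠PCD = CP·CD / (|CP||CD|), giving 75.293°.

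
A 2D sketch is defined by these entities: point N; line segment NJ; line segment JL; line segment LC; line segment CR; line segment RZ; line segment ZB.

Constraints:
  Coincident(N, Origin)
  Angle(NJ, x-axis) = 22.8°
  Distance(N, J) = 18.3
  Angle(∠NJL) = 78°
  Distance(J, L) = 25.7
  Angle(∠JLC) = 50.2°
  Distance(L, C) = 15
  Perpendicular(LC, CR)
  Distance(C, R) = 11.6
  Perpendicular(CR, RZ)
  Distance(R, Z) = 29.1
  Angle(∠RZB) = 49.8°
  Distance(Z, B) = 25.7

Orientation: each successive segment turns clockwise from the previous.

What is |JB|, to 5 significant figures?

31.087

The perpendicularity gives RZ at right angles to CR, so RZ runs at -29.000°; with |RZ| = 29.1, Z = (39.642, -14.843). ∠RZB = 49.8° gives ZB at -159.20° from the x-axis; with |ZB| = 25.7, B = (15.617, -23.970). Then |JB| = |B − J| = 31.087.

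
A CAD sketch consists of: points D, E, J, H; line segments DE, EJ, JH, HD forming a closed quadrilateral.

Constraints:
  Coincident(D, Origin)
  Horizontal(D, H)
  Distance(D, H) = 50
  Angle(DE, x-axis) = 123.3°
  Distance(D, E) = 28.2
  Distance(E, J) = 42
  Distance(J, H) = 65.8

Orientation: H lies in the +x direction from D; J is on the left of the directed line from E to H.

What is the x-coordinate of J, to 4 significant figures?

13.02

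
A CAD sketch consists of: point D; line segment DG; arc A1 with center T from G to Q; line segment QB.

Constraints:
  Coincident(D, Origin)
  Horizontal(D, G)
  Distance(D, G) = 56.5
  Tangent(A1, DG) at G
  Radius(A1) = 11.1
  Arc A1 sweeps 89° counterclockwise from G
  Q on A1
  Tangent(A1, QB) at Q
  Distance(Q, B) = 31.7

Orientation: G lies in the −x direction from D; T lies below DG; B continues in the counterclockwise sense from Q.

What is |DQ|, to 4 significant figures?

68.47

D is at the origin; D and G share the same y with |DG| = 56.5 and G on the −x side, so G = (-56.50, 0.000). Tangency of A1 to DG means the radius TG is perpendicular to DG, so T = G + (0, -11.1) = (-56.50, -11.10). On A1, G sits at bearing 90° from T; an 89° counterclockwise sweep puts Q at bearing 179°, so Q = T + 11.1·(cos 179°, sin 179°) = (-67.60, -10.91). Then |DQ| = |Q − D| = 68.47.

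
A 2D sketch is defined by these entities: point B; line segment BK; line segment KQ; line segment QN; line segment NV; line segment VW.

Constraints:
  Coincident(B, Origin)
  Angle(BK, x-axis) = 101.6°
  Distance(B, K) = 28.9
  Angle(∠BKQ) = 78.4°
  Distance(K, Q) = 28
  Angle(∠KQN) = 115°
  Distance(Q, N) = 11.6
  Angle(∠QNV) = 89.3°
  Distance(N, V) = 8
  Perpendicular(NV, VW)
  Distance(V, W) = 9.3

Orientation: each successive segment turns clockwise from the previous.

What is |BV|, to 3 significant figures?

24.5

∠KQN = 115.0° gives QN at -65.0° from the x-axis; with |QN| = 11.6, N = (27.1, 17.8). ∠QNV = 89.3° gives NV at -156° from the x-axis; with |NV| = 8.0, V = (19.8, 14.5). Then |BV| = |V − B| = 24.5.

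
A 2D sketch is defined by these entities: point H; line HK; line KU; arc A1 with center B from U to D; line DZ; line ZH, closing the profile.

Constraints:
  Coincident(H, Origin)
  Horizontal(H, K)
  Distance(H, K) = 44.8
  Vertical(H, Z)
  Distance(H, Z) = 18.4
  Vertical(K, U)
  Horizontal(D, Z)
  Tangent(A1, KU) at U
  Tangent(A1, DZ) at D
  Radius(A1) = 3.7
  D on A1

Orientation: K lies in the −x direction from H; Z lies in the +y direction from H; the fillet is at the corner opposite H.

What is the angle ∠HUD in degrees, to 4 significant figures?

63.17°

The virtual corner opposite H is at (-44.80, 18.40). Tangency of A1 to KU means the radius BU is perpendicular to KU and tangency of A1 to DZ means the radius BD is perpendicular to DZ, with radius 3.7, so the center B sits 3.7 in from both sides at B = (-41.10, 14.70). That places the tangent points at U = (-44.80, 14.70) on KU and D = (-41.10, 18.40) on DZ. Then cos ∠HUD = UH·UD / (|UH||UD|), giving 63.17°.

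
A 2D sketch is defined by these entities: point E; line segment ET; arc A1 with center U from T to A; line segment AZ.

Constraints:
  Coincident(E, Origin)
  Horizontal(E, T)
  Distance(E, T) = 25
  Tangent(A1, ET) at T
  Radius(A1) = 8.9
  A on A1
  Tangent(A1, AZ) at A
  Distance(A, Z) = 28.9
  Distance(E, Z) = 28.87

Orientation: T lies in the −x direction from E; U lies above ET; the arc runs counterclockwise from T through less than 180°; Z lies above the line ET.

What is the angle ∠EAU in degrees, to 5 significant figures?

161.82°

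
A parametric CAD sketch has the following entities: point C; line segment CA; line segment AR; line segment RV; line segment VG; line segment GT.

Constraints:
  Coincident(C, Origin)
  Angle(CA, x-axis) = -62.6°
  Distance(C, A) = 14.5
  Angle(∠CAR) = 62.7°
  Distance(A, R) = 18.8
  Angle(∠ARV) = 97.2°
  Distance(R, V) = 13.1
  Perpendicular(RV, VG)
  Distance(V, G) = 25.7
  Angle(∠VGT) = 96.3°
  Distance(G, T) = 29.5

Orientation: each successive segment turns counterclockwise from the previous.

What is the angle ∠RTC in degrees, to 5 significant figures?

31.670°

C is at the origin; CA runs at -62.6° with length 14.5, so A = (6.6729, -12.873). ∠CAR = 62.7° gives AR at 54.700° from the x-axis; with |AR| = 18.8, R = (17.537, 2.4701). ∠ARV = 97.2° gives RV at 137.50° from the x-axis; with |RV| = 13.1, V = (7.8783, 11.320). RV ⟂ VG, so VG runs at -132.50°; with |VG| = 25.7, G = (-9.4844, -7.6277). ∠VGT = 96.3° gives GT at -48.800° from the x-axis; with |GT| = 29.5, T = (9.9470, -29.824). Then cos ∠RTC = TR·TC / (|TR||TC|), giving 31.670°.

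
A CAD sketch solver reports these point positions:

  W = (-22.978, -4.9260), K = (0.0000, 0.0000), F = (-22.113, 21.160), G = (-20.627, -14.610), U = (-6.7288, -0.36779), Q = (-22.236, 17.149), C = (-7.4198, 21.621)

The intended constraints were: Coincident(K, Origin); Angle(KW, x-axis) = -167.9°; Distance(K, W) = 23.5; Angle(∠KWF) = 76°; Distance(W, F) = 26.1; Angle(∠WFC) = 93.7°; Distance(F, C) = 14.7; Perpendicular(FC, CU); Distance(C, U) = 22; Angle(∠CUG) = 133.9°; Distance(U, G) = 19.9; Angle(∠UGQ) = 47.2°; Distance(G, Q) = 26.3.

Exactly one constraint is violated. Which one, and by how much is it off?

Distance(G, Q) = 26.3 — off by 5.50.

K = (0.00, 0.00) ✓; KW at -167.9° ✓; |KW| = 23.50 ✓; ∠KWF = 76.00° ✓; |WF| = 26.10 ✓; ∠WFC = 93.70° ✓; |FC| = 14.70 ✓; ∠(FC, CU) = 90.00° ✓; |CU| = 22.00 ✓; ∠CUG = 133.9° ✓; |UG| = 19.90 ✓; ∠UGQ = 47.20° ✓; |GQ| = 31.80 ✗.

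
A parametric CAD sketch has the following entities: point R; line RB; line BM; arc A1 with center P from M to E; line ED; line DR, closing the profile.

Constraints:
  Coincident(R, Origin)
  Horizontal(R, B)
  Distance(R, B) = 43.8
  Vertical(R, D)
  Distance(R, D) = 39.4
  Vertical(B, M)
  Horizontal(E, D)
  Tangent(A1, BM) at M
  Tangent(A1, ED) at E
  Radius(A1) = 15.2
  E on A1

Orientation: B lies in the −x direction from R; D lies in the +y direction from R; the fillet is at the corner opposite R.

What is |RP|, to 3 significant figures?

37.5

R is at the origin; RB is horizontal with |RB| = 43.8 and B on the −x side, so B = (-43.8, 0.00). RD is vertical with |RD| = 39.4 and D on the +y side, so D = (0.00, 39.4). The virtual corner opposite R is at (-43.8, 39.4). The tangent condition forces PM to be normal to BM and tangency of A1 to ED means the radius PE is perpendicular to ED, with radius 15.2, so the center P sits 15.2 in from both sides at P = (-28.6, 24.2). Then |RP| = |P − R| = 37.5.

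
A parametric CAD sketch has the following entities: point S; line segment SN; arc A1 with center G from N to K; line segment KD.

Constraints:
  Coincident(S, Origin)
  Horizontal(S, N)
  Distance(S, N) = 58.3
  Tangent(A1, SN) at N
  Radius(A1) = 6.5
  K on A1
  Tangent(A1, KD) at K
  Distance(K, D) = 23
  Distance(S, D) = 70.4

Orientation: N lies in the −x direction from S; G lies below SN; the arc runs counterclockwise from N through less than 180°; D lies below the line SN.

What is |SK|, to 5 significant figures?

65.148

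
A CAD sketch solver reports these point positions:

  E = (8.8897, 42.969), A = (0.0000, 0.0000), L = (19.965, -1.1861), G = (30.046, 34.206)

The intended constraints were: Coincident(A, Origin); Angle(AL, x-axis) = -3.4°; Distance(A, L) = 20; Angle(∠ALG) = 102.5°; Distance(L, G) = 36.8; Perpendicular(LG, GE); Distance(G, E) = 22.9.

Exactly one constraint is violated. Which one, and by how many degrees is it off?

Perpendicular(LG, GE) — off by 6.60°.

A = (0.00, 0.00) ✓; AL at -3.400° ✓; |AL| = 20.00 ✓; ∠ALG = 102.5° ✓; |LG| = 36.80 ✓; ∠(LG, GE) = 83.40° ✗; |GE| = 22.90 ✓.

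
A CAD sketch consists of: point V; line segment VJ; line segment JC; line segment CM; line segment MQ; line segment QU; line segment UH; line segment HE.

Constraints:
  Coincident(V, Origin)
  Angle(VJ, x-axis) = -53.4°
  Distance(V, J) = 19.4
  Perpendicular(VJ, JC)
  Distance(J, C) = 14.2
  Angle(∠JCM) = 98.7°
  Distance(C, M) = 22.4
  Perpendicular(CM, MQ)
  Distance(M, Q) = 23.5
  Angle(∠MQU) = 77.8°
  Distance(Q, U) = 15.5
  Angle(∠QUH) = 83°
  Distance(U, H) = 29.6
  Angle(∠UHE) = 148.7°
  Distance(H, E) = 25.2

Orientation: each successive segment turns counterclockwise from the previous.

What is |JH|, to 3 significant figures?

29.0

V is at the origin; VJ runs at -53.4° with length 19.4, so J = (11.6, -15.6). VJ ⟂ JC, so JC runs at 36.6°; with |JC| = 14.2, C = (23.0, -7.11). ∠JCM = 98.7° gives CM at 118° from the x-axis; with |CM| = 22.4, M = (12.5, 12.7). The perpendicularity gives MQ at right angles to CM, so MQ runs at -152°; with |MQ| = 23.5, Q = (-8.28, 1.69). ∠MQU = 77.8° gives QU at -49.9° from the x-axis; with |QU| = 15.5, U = (1.70, -10.2). ∠QUH = 83.0° gives UH at 47.1° from the x-axis; with |UH| = 29.6, H = (21.8, 11.5). Then |JH| = |H − J| = 29.0.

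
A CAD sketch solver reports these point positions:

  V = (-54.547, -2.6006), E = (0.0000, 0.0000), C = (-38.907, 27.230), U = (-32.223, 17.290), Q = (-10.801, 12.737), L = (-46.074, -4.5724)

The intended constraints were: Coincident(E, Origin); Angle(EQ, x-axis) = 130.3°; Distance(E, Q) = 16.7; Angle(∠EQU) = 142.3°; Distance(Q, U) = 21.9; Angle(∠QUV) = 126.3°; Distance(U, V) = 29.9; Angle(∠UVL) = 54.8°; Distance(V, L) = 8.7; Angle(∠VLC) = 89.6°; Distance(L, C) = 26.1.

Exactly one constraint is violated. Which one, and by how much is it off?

Distance(L, C) = 26.1 — off by 6.50.

E = (0.00, 0.00) ✓; EQ at 130.3° ✓; |EQ| = 16.70 ✓; ∠EQU = 142.3° ✓; |QU| = 21.90 ✓; ∠QUV = 126.3° ✓; |UV| = 29.90 ✓; ∠UVL = 54.80° ✓; |VL| = 8.699 ✓; ∠VLC = 89.60° ✓; |LC| = 32.60 ✗.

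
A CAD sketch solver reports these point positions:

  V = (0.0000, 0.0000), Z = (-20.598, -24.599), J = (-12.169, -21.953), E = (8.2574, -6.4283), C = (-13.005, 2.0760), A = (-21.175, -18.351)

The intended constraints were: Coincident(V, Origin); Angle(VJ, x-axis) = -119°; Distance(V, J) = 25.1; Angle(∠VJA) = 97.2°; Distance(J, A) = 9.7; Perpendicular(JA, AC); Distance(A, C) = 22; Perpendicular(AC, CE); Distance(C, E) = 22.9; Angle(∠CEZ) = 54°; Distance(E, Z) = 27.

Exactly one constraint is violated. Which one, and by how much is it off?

Distance(E, Z) = 27 — off by 7.10.

V = (0.00, 0.00) ✓; VJ at -119.0° ✓; |VJ| = 25.10 ✓; ∠VJA = 97.20° ✓; |JA| = 9.700 ✓; ∠(JA, AC) = 90.00° ✓; |AC| = 22.00 ✓; ∠(AC, CE) = 90.00° ✓; |CE| = 22.90 ✓; ∠CEZ = 54.00° ✓; |EZ| = 34.10 ✗.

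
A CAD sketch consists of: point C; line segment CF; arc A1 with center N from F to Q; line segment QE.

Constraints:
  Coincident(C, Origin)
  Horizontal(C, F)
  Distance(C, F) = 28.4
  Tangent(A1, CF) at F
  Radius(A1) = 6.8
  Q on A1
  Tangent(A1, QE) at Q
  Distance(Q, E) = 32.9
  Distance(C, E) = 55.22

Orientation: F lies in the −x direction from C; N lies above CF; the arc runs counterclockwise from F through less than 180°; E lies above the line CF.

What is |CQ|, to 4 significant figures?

24.83

Checks: |NQ| = 6.800 ✓; ∠(NQ, QE) = 90.00° ✓; |QE| = 32.90 ✓; |CE| = 55.22 ✓.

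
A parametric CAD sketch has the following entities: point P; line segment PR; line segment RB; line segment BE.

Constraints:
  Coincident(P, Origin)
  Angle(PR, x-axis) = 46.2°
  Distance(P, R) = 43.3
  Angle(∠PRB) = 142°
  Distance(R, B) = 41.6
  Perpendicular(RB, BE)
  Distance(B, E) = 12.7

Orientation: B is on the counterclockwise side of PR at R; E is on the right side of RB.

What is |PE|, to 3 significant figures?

85.3

∠PRB = 142.0°, so RB runs at 46.2° + (180° − 142.0°) = 84.2° from the x-axis; with |RB| = 41.6, B = R + 41.6·(cos 84.2°, sin 84.2°) = (34.2, 72.6). The perpendicularity gives BE at right angles to RB; with |BE| = 12.7 on the right of RB, E = B + 12.7·(0.995, -0.101) = (46.8, 71.4). Then |PE| = |E − P| = 85.3.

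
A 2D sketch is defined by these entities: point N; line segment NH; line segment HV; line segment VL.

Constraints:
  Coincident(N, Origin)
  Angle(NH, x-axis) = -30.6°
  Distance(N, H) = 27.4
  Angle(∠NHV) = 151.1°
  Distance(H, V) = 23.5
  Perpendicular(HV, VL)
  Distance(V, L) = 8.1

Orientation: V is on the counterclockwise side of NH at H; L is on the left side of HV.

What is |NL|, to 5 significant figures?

47.765

N is at the origin; NH runs at -30.6° with length 27.4, so H = 27.4·(cos -30.6°, sin -30.6°) = (23.584, -13.948). ∠NHV = 151.1°, so HV runs at -30.6° + (180° − 151.1°) = -1.7000° from the x-axis; with |HV| = 23.5, V = H + 23.5·(cos -1.7000°, sin -1.7000°) = (47.074, -14.645). HV is perpendicular to VL; with |VL| = 8.1 on the left of HV, L = V + 8.1·(0.029666, 0.99956) = (47.314, -6.5485). Then |NL| = |L − N| = 47.765.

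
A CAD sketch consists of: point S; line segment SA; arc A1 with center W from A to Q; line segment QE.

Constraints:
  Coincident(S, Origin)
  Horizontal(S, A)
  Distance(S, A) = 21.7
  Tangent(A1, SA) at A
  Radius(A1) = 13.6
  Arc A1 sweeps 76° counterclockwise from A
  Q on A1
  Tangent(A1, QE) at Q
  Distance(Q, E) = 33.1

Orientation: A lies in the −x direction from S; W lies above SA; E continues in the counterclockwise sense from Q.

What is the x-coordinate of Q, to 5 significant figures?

-8.5040

Tangency of A1 to SA means the radius WA is perpendicular to SA, so W = A + (0, 13.6) = (-21.700, 13.600). On A1, A sits at bearing -90° from W; a 76° counterclockwise sweep puts Q at bearing -14°, so Q = W + 13.6·(cos -14°, sin -14°) = (-8.5040, 10.310). So Q.x = -8.5040.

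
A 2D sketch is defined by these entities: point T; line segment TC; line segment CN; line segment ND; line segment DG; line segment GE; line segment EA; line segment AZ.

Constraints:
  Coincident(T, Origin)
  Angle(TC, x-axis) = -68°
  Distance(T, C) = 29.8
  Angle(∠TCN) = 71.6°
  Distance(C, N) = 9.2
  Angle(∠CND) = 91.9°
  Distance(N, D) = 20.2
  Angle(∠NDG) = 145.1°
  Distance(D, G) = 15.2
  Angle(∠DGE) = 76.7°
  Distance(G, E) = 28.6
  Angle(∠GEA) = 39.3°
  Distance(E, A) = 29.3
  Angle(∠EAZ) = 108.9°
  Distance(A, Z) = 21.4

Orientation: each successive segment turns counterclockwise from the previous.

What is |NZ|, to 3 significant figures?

37.3

∠GEA = 39.3° gives EA at 47.4° from the x-axis; with |EA| = 29.3, A = (9.21, -8.50). ∠EAZ = 108.9° gives AZ at 118° from the x-axis; with |AZ| = 21.4, Z = (-0.997, 10.3). Then |NZ| = |Z − N| = 37.3.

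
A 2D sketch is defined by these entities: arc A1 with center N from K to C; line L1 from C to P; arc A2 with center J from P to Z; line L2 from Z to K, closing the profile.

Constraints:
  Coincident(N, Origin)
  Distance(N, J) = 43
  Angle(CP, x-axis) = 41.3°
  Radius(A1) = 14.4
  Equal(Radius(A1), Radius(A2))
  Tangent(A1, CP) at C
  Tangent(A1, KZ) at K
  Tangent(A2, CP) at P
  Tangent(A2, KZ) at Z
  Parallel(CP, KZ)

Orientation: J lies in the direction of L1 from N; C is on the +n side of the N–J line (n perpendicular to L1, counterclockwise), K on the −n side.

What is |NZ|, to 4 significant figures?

45.35

The slot axis is L1's direction at 41.3°, so u = (cos 41.3°, sin 41.3°) = (0.7513, 0.6600) and n = (−sin 41.3°, cos 41.3°) = (-0.6600, 0.7513). N is at the origin and J lies 43.0 along u from N, so J = 43.0·u = (32.30, 28.38). Tangency of A1 to both parallel lines with radius 14.4 puts C and K at N ± 14.4·n: C = (-9.504, 10.82), K = (9.504, -10.82). Equal radii place P and Z the same way about J: P = J + 14.4·n = (22.80, 39.20), Z = J − 14.4·n = (41.81, 17.56). Then |NZ| = |Z − N| = 45.35.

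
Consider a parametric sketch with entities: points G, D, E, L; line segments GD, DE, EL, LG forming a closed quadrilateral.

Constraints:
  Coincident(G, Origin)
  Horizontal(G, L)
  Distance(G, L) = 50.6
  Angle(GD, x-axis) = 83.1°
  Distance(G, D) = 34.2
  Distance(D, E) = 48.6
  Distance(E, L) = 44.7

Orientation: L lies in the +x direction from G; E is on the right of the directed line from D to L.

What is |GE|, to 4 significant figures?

16.68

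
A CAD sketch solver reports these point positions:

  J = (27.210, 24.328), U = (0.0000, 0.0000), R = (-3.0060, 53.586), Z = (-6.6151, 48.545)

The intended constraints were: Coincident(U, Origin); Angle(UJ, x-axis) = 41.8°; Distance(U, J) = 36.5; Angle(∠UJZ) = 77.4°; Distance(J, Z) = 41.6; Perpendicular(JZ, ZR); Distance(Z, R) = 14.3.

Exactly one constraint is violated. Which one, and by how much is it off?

Distance(Z, R) = 14.3 — off by 8.10.

U = (0.00, 0.00) ✓; UJ at 41.80° ✓; |UJ| = 36.50 ✓; ∠UJZ = 77.40° ✓; |JZ| = 41.60 ✓; ∠(JZ, ZR) = 90.00° ✓; |ZR| = 6.200 ✗.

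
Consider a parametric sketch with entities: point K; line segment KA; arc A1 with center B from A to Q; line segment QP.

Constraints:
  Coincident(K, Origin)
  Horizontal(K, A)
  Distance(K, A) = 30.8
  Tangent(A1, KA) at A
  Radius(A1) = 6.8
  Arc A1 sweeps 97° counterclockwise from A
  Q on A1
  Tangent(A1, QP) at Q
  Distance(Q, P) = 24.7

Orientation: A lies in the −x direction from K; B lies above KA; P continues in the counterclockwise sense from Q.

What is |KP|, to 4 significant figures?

42.02

On A1, A sits at bearing -90° from B; a 97° counterclockwise sweep puts Q at bearing 7°, so Q = B + 6.8·(cos 7°, sin 7°) = (-24.05, 7.629). A1 meets QP tangentially, so BQ is at right angles to QP, so QP runs along (−sin 7°, cos 7°); with |QP| = 24.7, P = (-27.06, 32.14). Then |KP| = |P − K| = 42.02.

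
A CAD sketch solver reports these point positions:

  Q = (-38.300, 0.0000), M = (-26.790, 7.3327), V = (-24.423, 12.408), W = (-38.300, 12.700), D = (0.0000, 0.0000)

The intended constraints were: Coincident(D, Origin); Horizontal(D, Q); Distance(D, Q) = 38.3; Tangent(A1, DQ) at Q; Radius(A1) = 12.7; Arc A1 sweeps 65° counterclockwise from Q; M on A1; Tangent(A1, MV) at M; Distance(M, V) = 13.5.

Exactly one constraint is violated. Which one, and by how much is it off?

Distance(M, V) = 13.5 — off by 7.90.

D = (0.00, 0.00) ✓; D.y = 0.00, Q.y = 0.00 ✓; |DQ| = 38.30 ✓; ∠(WQ, QD) = 90.00° ✓; |WQ| = 12.70 ✓; bearing(W→M) − bearing(W→Q) = 65.00° ✓; |WM| = 12.70 ✓; ∠(WM, MV) = 90.00° ✓; |MV| = 5.600 ✗.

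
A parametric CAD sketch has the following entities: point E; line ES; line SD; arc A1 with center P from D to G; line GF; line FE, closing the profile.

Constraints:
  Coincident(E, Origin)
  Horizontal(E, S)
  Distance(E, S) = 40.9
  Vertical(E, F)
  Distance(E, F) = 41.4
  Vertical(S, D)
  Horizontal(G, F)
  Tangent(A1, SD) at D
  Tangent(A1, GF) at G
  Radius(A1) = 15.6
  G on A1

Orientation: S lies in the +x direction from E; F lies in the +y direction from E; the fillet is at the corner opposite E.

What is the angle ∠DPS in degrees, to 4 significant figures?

58.84°

The virtual corner opposite E is at (40.90, 41.40). A1 meets SD tangentially, so PD is at right angles to SD and the tangent condition forces PG to be normal to GF, with radius 15.6, so the center P sits 15.6 in from both sides at P = (25.30, 25.80). That places the tangent points at D = (40.90, 25.80) on SD and G = (25.30, 41.40) on GF. Then cos ∠DPS = PD·PS / (|PD||PS|), giving 58.84°.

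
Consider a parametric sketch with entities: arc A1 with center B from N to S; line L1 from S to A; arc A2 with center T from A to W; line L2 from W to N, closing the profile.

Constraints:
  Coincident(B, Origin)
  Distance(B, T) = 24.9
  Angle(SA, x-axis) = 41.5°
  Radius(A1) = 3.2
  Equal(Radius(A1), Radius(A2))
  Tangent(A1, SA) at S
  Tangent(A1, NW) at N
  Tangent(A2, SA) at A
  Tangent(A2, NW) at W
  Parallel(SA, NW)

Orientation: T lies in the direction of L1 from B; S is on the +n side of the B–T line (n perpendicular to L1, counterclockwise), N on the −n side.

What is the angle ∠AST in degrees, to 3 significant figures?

7.32°

Tangency of A1 to both parallel lines with radius 3.2 puts S and N at B ± 3.2·n: S = (-2.12, 2.40), N = (2.12, -2.40). Equal radii place A and W the same way about T: A = T + 3.2·n = (16.5, 18.9), W = T − 3.2·n = (20.8, 14.1). Then cos ∠AST = SA·ST / (|SA||ST|), giving 7.32°.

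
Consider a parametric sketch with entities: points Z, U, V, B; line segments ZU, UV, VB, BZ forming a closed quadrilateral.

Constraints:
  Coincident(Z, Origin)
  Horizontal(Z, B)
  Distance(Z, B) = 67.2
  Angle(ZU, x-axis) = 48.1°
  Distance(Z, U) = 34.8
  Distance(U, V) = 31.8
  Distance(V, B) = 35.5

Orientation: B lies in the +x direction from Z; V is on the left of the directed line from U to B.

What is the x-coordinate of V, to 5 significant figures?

54.228

Checks: |UV| = 31.80 ✓; |VB| = 35.50 ✓.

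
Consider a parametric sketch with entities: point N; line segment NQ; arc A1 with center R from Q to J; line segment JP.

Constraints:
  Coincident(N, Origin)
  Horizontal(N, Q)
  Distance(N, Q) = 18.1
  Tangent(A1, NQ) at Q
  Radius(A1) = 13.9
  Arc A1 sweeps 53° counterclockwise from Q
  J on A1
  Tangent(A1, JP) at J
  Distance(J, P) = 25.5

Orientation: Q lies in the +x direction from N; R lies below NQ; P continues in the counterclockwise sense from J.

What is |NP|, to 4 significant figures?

27.21

N is at the origin; N and Q share the same y with |NQ| = 18.1 and Q on the +x side, so Q = (18.10, 0.000). A1 meets NQ tangentially, so RQ is at right angles to NQ, so R = Q + (0, -13.9) = (18.10, -13.90). On A1, Q sits at bearing 90° from R; a 53° counterclockwise sweep puts J at bearing 143°, so J = R + 13.9·(cos 143°, sin 143°) = (6.999, -5.535). A1 meets JP tangentially, so RJ is at right angles to JP, so JP runs along (−sin 143°, cos 143°); with |JP| = 25.5, P = (-8.347, -25.90). Then |NP| = |P − N| = 27.21.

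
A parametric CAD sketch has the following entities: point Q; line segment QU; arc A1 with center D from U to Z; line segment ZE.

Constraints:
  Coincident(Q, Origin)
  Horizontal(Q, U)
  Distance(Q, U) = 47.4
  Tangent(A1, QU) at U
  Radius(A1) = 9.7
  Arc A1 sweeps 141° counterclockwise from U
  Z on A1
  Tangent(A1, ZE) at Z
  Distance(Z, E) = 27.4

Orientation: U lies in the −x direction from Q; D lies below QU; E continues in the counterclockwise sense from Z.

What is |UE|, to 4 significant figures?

37.68

Q is at the origin; QU is horizontal with |QU| = 47.4 and U on the −x side, so U = (-47.40, 0.000). A1 meets QU tangentially, so DU is at right angles to QU, so D = U + (0, -9.7) = (-47.40, -9.700). On A1, U sits at bearing 90° from D; a 141° counterclockwise sweep puts Z at bearing 231°, so Z = D + 9.7·(cos 231°, sin 231°) = (-53.50, -17.24). The tangent condition forces DZ to be normal to ZE, so ZE runs along (−sin 231°, cos 231°); with |ZE| = 27.4, E = (-32.21, -34.48). Then |UE| = |E − U| = 37.68.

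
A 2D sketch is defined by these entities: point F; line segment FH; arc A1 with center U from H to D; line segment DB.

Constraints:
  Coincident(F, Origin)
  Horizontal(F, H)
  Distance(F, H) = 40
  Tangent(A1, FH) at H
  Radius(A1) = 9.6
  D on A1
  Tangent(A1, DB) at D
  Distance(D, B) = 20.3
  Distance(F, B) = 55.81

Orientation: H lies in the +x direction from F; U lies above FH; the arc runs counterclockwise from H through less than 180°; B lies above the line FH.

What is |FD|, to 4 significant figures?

50.71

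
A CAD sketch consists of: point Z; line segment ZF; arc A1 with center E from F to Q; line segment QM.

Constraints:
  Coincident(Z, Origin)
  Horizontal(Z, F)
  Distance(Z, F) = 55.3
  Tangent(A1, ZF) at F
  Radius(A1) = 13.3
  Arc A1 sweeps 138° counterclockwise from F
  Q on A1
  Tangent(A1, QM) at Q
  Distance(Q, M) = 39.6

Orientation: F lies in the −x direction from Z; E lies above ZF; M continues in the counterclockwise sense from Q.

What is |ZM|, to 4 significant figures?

90.65

Z is at the origin; ZF is horizontal with |ZF| = 55.3 and F on the −x side, so F = (-55.30, 0.000). Tangency of A1 to ZF means the radius EF is perpendicular to ZF, so E = F + (0, 13.3) = (-55.30, 13.30). On A1, F sits at bearing -90° from E; a 138° counterclockwise sweep puts Q at bearing 48°, so Q = E + 13.3·(cos 48°, sin 48°) = (-46.40, 23.18). Tangency of A1 to QM means the radius EQ is perpendicular to QM, so QM runs along (−sin 48°, cos 48°); with |QM| = 39.6, M = (-75.83, 49.68). Then |ZM| = |M − Z| = 90.65.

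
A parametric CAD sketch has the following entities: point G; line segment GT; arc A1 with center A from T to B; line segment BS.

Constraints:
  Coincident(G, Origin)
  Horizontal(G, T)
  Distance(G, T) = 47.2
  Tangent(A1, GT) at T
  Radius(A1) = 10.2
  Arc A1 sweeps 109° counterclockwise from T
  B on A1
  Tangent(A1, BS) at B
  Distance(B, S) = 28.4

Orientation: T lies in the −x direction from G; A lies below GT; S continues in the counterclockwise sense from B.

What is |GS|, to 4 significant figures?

62.41

G is at the origin; GT is horizontal with |GT| = 47.2 and T on the −x side, so T = (-47.20, 0.000). Tangency of A1 to GT means the radius AT is perpendicular to GT, so A = T + (0, -10.2) = (-47.20, -10.20). On A1, T sits at bearing 90° from A; a 109° counterclockwise sweep puts B at bearing 199°, so B = A + 10.2·(cos 199°, sin 199°) = (-56.84, -13.52). Since A1 is tangent to BS there, AB ⟂ BS, so BS runs along (−sin 199°, cos 199°); with |BS| = 28.4, S = (-47.60, -40.37). Then |GS| = |S − G| = 62.41.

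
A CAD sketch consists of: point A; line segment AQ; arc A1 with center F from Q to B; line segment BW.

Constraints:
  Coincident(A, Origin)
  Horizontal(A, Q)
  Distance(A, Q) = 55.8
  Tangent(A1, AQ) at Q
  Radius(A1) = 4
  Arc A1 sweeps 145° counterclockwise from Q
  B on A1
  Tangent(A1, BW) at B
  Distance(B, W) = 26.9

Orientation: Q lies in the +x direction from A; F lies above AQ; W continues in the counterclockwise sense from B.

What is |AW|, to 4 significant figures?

42.61

On A1, Q sits at bearing -90° from F; a 145° counterclockwise sweep puts B at bearing 55°, so B = F + 4.0·(cos 55°, sin 55°) = (58.09, 7.277). The tangent condition forces FB to be normal to BW, so BW runs along (−sin 55°, cos 55°); with |BW| = 26.9, W = (36.06, 22.71). Then |AW| = |W − A| = 42.61.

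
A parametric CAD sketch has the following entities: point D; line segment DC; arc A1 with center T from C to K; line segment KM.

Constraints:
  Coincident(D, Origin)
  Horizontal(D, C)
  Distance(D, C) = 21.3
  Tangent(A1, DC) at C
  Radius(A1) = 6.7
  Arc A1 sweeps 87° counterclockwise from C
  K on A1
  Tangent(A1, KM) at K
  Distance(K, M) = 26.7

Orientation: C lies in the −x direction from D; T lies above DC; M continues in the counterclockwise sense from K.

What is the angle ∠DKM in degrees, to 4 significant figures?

110.5°

D is at the origin; D and C share the same y with |DC| = 21.3 and C on the −x side, so C = (-21.30, 0.000). The tangent condition forces TC to be normal to DC, so T = C + (0, 6.7) = (-21.30, 6.700). On A1, C sits at bearing -90° from T; an 87° counterclockwise sweep puts K at bearing -3°, so K = T + 6.7·(cos -3°, sin -3°) = (-14.61, 6.349). A1 meets KM tangentially, so TK is at right angles to KM, so KM runs along (−sin -3°, cos -3°); with |KM| = 26.7, M = (-13.21, 33.01). Then cos ∠DKM = KD·KM / (|KD||KM|), giving 110.5°.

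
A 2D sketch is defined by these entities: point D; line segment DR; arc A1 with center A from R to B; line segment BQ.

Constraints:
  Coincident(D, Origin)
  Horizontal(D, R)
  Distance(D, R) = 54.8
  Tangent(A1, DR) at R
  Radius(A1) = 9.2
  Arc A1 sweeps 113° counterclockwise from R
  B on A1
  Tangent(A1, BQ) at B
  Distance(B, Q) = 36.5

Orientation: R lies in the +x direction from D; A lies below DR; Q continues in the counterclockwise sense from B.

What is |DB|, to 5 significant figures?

48.066

Tangency of A1 to DR means the radius AR is perpendicular to DR, so A = R + (0, -9.2) = (54.800, -9.2000). On A1, R sits at bearing 90° from A; a 113° counterclockwise sweep puts B at bearing 203°, so B = A + 9.2·(cos 203°, sin 203°) = (46.331, -12.795). Then |DB| = |B − D| = 48.066.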